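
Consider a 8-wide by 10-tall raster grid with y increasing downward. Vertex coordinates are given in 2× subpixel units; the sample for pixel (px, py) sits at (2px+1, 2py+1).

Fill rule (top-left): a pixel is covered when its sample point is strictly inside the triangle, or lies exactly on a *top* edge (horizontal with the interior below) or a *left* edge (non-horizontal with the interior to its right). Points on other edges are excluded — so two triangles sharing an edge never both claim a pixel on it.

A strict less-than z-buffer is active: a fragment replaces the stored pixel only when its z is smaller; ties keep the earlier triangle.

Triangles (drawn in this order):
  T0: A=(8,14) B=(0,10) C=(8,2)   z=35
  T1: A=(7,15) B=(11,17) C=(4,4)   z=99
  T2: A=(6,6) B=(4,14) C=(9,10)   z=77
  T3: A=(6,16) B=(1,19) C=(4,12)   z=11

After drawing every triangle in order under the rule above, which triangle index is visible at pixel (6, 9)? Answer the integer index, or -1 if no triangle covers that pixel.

T0:
  2·area = 96
  edge (8, 14)→(0, 10): d=(-8,-4) top-left  bias=+0
  edge (0, 10)→(8, 2): d=(8,-8) top-left  bias=+0
  edge (8, 2)→(8, 14): d=(0,12) right/bottom  bias=-1
    (4,0)@(9, 1): e=[108,0,-12] → .  [on edge]
    (3,1)@(7, 3): e=[84,0,12] → X  [on edge]
    (4,1)@(9, 3): e=[92,16,-12] → .
    (2,2)@(5, 5): e=[60,0,36] → X  [on edge]
    (4,2)@(9, 5): e=[76,32,-12] → .
    (1,3)@(3, 7): e=[36,0,60] → X  [on edge]
    (4,3)@(9, 7): e=[60,48,-12] → .
    (0,4)@(1, 9): e=[12,0,84] → X  [on edge]
    (4,4)@(9, 9): e=[44,64,-12] → .
    (0,5)@(1, 11): e=[-4,16,84] → .
    (1,5)@(3, 11): e=[4,32,60] → X
    (4,5)@(9, 11): e=[28,80,-12] → .
  covered (14 px):
    . . . . . . . .
    . . . X . . . .
    . . X X . . . .
    . X X X . . . .
    X X X X . . . .
    . X X X . . . .
    . . . X . . . .
    . . . . . . . .
    . . . . . . . .
    . . . . . . . .
T1:
  2·area = 38  (B↔C swapped to make it positive)
  edge (7, 15)→(4, 4): d=(-3,-11) top-left  bias=+0
  edge (4, 4)→(11, 17): d=(7,13) right/bottom  bias=-1
  edge (11, 17)→(7, 15): d=(-4,-2) top-left  bias=+0
    (2,3)@(5, 7): e=[2,8,28] → X
    (3,3)@(7, 7): e=[24,-18,32] → .
    (2,4)@(5, 9): e=[-4,22,20] → .
    (3,5)@(7, 11): e=[12,10,16] → X
    (4,5)@(9, 11): e=[34,-16,20] → .
    (1,6)@(3, 13): e=[-38,76,0] → .  [on edge]
    (3,6)@(7, 13): e=[6,24,8] → X
    (4,6)@(9, 13): e=[28,-2,12] → .
    (3,7)@(7, 15): e=[0,38,0] → X  [on edge]
    (4,7)@(9, 15): e=[22,12,4] → X
    (5,7)@(11, 15): e=[44,-14,8] → .
    (3,8)@(7, 17): e=[-6,52,-8] → .
    (5,8)@(11, 17): e=[38,0,0] → .  [on edge]
    (7,9)@(15, 19): e=[76,-38,0] → .  [on edge]
  covered (5 px):
    . . . . . . . .
    . . . . . . . .
    . . . . . . . .
    . . X . . . . .
    . . . . . . . .
    . . . X . . . .
    . . . X . . . .
    . . . X X . . .
    . . . . . . . .
    . . . . . . . .
T2:
  2·area = 32  (B↔C swapped to make it positive)
  edge (6, 6)→(9, 10): d=(3,4) right/bottom  bias=-1
  edge (9, 10)→(4, 14): d=(-5,4) right/bottom  bias=-1
  edge (4, 14)→(6, 6): d=(2,-8) top-left  bias=+0
    (3,4)@(7, 9): e=[5,13,14] → X
    (4,4)@(9, 9): e=[-3,5,30] → .
    (2,5)@(5, 11): e=[19,11,2] → X
    (4,5)@(9, 11): e=[3,-5,34] → .
    (2,6)@(5, 13): e=[25,1,6] → X
    (3,6)@(7, 13): e=[17,-7,22] → .
    (2,7)@(5, 15): e=[31,-9,10] → .
  covered (4 px):
    . . . . . . . .
    . . . . . . . .
    . . . . . . . .
    . . . . . . . .
    . . . X . . . .
    . . X X . . . .
    . . X . . . . .
    . . . . . . . .
    . . . . . . . .
    . . . . . . . .
T3:
  2·area = 26
  edge (6, 16)→(1, 19): d=(-5,3) right/bottom  bias=-1
  edge (1, 19)→(4, 12): d=(3,-7) top-left  bias=+0
  edge (4, 12)→(6, 16): d=(2,4) right/bottom  bias=-1
    (3,2)@(7, 5): e=[52,0,-26] → .  [on edge]
    (5,6)@(11, 13): e=[0,52,-26] → .  [on edge]
    (1,7)@(3, 15): e=[14,2,10] → X
    (2,7)@(5, 15): e=[8,16,2] → X
    (3,7)@(7, 15): e=[2,30,-6] → .
    (1,8)@(3, 17): e=[4,8,14] → X
    (2,8)@(5, 17): e=[-2,22,6] → .
    (0,9)@(1, 19): e=[0,0,26] → .  [on edge]
    (1,9)@(3, 19): e=[-6,14,18] → .
  covered (3 px):
    . . . . . . . .
    . . . . . . . .
    . . . . . . . .
    . . . . . . . .
    . . . . . . . .
    . . . . . . . .
    . . . . . . . .
    . X X . . . . .
    . X . . . . . .
    . . . . . . . .

Z-buffer (winner per pixel, '.' = empty):
  . . . . . . . .
  . . . 0 . . . .
  . . 0 0 . . . .
  . 0 0 0 . . . .
  0 0 0 0 . . . .
  . 0 0 0 . . . .
  . . 2 0 . . . .
  . 3 3 1 1 . . .
  . 3 . . . . . .
  . . . . . . . .

Result: -1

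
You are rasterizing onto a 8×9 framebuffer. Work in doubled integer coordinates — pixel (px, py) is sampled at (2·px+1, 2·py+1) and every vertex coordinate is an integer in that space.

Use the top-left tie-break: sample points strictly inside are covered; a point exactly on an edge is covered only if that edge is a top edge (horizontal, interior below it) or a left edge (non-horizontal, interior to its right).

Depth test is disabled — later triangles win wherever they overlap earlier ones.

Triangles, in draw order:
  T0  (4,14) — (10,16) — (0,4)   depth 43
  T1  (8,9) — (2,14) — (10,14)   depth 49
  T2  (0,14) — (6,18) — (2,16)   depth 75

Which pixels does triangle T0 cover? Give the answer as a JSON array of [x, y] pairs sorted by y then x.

T0:
  2·area = 52  (B↔C swapped to make it positive)
  edge (4, 14)→(0, 4): d=(-4,-10) top-left  bias=+0
  edge (0, 4)→(10, 16): d=(10,12) right/bottom  bias=-1
  edge (10, 16)→(4, 14): d=(-6,-2) top-left  bias=+0
    (1,4)@(3, 9): e=[10,14,28] → #
    (2,4)@(5, 9): e=[30,-10,32] → ·
    (1,5)@(3, 11): e=[2,34,16] → #
    (2,5)@(5, 11): e=[22,10,20] → #
    (3,5)@(7, 11): e=[42,-14,24] → ·
    (0,6)@(1, 13): e=[-26,78,0] → ·  [on edge]
    (1,6)@(3, 13): e=[-6,54,4] → ·
    (2,6)@(5, 13): e=[14,30,8] → #
    (3,6)@(7, 13): e=[34,6,12] → #
    (4,6)@(9, 13): e=[54,-18,16] → ·
    (2,7)@(5, 15): e=[6,50,-4] → ·
    (3,7)@(7, 15): e=[26,26,0] → #  [on edge]
    (6,8)@(13, 17): e=[78,-26,0] → ·  [on edge]
  covered (7 px):
    · · · · · · · ·
    · · · · · · · ·
    · · · · · · · ·
    · · · · · · · ·
    · # · · · · · ·
    · # # · · · · ·
    · · # # · · · ·
    · · · # # · · ·
    · · · · · · · ·
T1:
  2·area = 40  (B↔C swapped to make it positive)
  edge (8, 9)→(10, 14): d=(2,5) right/bottom  bias=-1
  edge (10, 14)→(2, 14): d=(-8,0) right/bottom  bias=-1
  edge (2, 14)→(8, 9): d=(6,-5) top-left  bias=+0
    (3,5)@(7, 11): e=[9,24,7] → #
    (4,5)@(9, 11): e=[-1,24,17] → ·
    (2,6)@(5, 13): e=[23,8,9] → #
    (4,6)@(9, 13): e=[3,8,29] → #
    (5,6)@(11, 13): e=[-7,8,39] → ·
    (2,7)@(5, 15): e=[27,-8,21] → ·
    (3,7)@(7, 15): e=[17,-8,31] → ·
    (4,7)@(9, 15): e=[7,-8,41] → ·
  covered (4 px):
    · · · · · · · ·
    · · · · · · · ·
    · · · · · · · ·
    · · · · · · · ·
    · · · · · · · ·
    · · · # · · · ·
    · · # # # · · ·
    · · · · · · · ·
    · · · · · · · ·
T2:
  2·area = 4
  edge (0, 14)→(6, 18): d=(6,4) right/bottom  bias=-1
  edge (6, 18)→(2, 16): d=(-4,-2) top-left  bias=+0
  edge (2, 16)→(0, 14): d=(-2,-2) top-left  bias=+0
    (0,7)@(1, 15): e=[2,2,0] → #  [on edge]
    (1,7)@(3, 15): e=[-6,6,4] → ·
    (0,8)@(1, 17): e=[14,-6,-4] → ·
    (1,8)@(3, 17): e=[6,-2,0] → ·  [on edge]
  covered (1 px):
    · · · · · · · ·
    · · · · · · · ·
    · · · · · · · ·
    · · · · · · · ·
    · · · · · · · ·
    · · · · · · · ·
    · · · · · · · ·
    # · · · · · · ·
    · · · · · · · ·

Answer: [[1,4],[1,5],[2,5],[2,6],[3,6],[3,7],[4,7]]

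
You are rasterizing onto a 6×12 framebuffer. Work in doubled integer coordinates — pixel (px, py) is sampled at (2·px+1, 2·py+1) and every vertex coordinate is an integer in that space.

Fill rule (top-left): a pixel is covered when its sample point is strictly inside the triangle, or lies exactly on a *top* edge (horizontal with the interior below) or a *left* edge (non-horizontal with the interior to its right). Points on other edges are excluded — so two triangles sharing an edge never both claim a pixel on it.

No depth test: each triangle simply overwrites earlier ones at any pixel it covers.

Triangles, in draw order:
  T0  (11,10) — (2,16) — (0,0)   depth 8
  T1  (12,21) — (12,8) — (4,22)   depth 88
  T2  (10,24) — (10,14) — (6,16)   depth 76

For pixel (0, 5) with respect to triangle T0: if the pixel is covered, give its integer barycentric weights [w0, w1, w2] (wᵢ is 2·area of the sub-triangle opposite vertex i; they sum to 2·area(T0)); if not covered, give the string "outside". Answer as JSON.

T0:
  2·area = 156
  edge (11, 10)→(2, 16): d=(-9,6) right/bottom  bias=-1
  edge (2, 16)→(0, 0): d=(-2,-16) top-left  bias=+0
  edge (0, 0)→(11, 10): d=(11,10) right/bottom  bias=-1
    (0,0)@(1, 1): e=[141,14,1] → █
    (1,0)@(3, 1): e=[129,46,-19] → ·
    (0,1)@(1, 3): e=[123,10,23] → █
    (1,1)@(3, 3): e=[111,42,3] → █
    (2,1)@(5, 3): e=[99,74,-17] → ·
    (0,2)@(1, 5): e=[105,6,45] → █
    (2,2)@(5, 5): e=[81,70,5] → █
    (3,2)@(7, 5): e=[69,102,-15] → ·
    (0,3)@(1, 7): e=[87,2,67] → █
    (3,3)@(7, 7): e=[51,98,7] → █
    (4,3)@(9, 7): e=[39,130,-13] → ·
    (0,4)@(1, 9): e=[69,-2,89] → ·
  covered (21 px):
    █ · · · · ·
    █ █ · · · ·
    █ █ █ · · ·
    █ █ █ █ · ·
    · █ █ █ █ ·
    · █ █ █ █ ·
    · █ █ · · ·
    · █ · · · ·
    · · · · · ·
    · · · · · ·
    · · · · · ·
    · · · · · ·
T1:
  2·area = 104  (B↔C swapped to make it positive)
  edge (12, 21)→(4, 22): d=(-8,1) right/bottom  bias=-1
  edge (4, 22)→(12, 8): d=(8,-14) top-left  bias=+0
  edge (12, 8)→(12, 21): d=(0,13) right/bottom  bias=-1
    (5,5)@(11, 11): e=[81,10,13] → █
    (5,6)@(11, 13): e=[65,26,13] → █
    (4,7)@(9, 15): e=[51,14,39] → █
    (3,8)@(7, 17): e=[37,2,65] → █
    (3,9)@(7, 19): e=[21,18,65] → █
    (2,10)@(5, 21): e=[7,6,91] → █
    (2,11)@(5, 23): e=[-9,22,91] → ·
    (3,11)@(7, 23): e=[-11,50,65] → ·
    (4,11)@(9, 23): e=[-13,78,39] → ·
    (5,11)@(11, 23): e=[-15,106,13] → ·
  covered (14 px):
    · · · · · ·
    · · · · · ·
    · · · · · ·
    · · · · · ·
    · · · · · ·
    · · · · · █
    · · · · · █
    · · · · █ █
    · · · █ █ █
    · · · █ █ █
    · · █ █ █ █
    · · · · · ·
T2:
  2·area = 40  (B↔C swapped to make it positive)
  edge (10, 24)→(6, 16): d=(-4,-8) top-left  bias=+0
  edge (6, 16)→(10, 14): d=(4,-2) top-left  bias=+0
  edge (10, 14)→(10, 24): d=(0,10) right/bottom  bias=-1
    (4,7)@(9, 15): e=[28,2,10] → █
    (5,7)@(11, 15): e=[44,6,-10] → ·
    (3,8)@(7, 17): e=[4,6,30] → █
    (5,8)@(11, 17): e=[36,14,-10] → ·
    (3,9)@(7, 19): e=[-4,14,30] → ·
    (4,9)@(9, 19): e=[12,18,10] → █
    (5,9)@(11, 19): e=[28,22,-10] → ·
    (4,10)@(9, 21): e=[4,26,10] → █
    (5,10)@(11, 21): e=[20,30,-10] → ·
    (4,11)@(9, 23): e=[-4,34,10] → ·
  covered (5 px):
    · · · · · ·
    · · · · · ·
    · · · · · ·
    · · · · · ·
    · · · · · ·
    · · · · · ·
    · · · · · ·
    · · · · █ ·
    · · · █ █ ·
    · · · · █ ·
    · · · · █ ·
    · · · · · ·

Result: "outside"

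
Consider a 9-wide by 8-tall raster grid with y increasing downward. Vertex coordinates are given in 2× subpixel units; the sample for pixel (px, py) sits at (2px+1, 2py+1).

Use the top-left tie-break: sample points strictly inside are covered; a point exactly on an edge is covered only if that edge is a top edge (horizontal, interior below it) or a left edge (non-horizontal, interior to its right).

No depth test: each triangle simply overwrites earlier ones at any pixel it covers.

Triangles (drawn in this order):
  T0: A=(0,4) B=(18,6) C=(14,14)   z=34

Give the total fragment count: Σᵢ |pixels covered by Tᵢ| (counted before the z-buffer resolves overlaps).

T0:
  2·area = 152
  edge (0, 4)→(18, 6): d=(18,2) right/bottom  bias=-1
  edge (18, 6)→(14, 14): d=(-4,8) right/bottom  bias=-1
  edge (14, 14)→(0, 4): d=(-14,-10) top-left  bias=+0
    (1,2)@(3, 5): e=[12,124,16] → X
    (2,2)@(5, 5): e=[8,108,36] → X
    (3,2)@(7, 5): e=[4,92,56] → X
    (4,2)@(9, 5): e=[0,76,76] → .  [on edge]
    (1,3)@(3, 7): e=[48,116,-12] → .
    (2,3)@(5, 7): e=[44,100,8] → X
    (4,3)@(9, 7): e=[36,68,48] → X
    (5,3)@(11, 7): e=[32,52,68] → X
    (6,3)@(13, 7): e=[28,36,88] → X
    (7,3)@(15, 7): e=[24,20,108] → X
    (8,3)@(17, 7): e=[20,4,128] → X
    (2,4)@(5, 9): e=[80,92,-20] → .
    (3,4)@(7, 9): e=[76,76,0] → X  [on edge]
  covered (19 px):
    . . . . . . . . .
    . . . . . . . . .
    . X X X . . . . .
    . . X X X X X X X
    . . . X X X X X .
    . . . . . X X X .
    . . . . . . X . .
    . . . . . . . . .

Final: 19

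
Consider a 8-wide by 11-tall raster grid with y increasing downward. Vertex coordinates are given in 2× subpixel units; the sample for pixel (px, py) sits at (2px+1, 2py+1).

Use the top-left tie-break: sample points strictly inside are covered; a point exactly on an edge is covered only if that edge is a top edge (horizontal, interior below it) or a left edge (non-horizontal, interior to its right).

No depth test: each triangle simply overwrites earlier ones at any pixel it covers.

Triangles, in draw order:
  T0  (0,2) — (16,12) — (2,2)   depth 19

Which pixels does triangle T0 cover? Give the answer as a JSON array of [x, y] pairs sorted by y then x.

T0:
  2·area = 20  (B↔C swapped to make it positive)
  edge (0, 2)→(2, 2): d=(2,0) top-left  bias=+0
  edge (2, 2)→(16, 12): d=(14,10) right/bottom  bias=-1
  edge (16, 12)→(0, 2): d=(-16,-10) top-left  bias=+0
    (1,1)@(3, 3): e=[2,4,14] → █
    (2,1)@(5, 3): e=[2,-16,34] → ·
    (1,2)@(3, 5): e=[6,32,-18] → ·
    (2,2)@(5, 5): e=[6,12,2] → █
    (3,2)@(7, 5): e=[6,-8,22] → ·
    (2,3)@(5, 7): e=[10,40,-30] → ·
    (4,3)@(9, 7): e=[10,0,10] → ·  [on edge]
  covered (2 px):
    · · · · · · · ·
    · █ · · · · · ·
    · · █ · · · · ·
    · · · · · · · ·
    · · · · · · · ·
    · · · · · · · ·
    · · · · · · · ·
    · · · · · · · ·
    · · · · · · · ·
    · · · · · · · ·
    · · · · · · · ·

Answer: [[1,1],[2,2]]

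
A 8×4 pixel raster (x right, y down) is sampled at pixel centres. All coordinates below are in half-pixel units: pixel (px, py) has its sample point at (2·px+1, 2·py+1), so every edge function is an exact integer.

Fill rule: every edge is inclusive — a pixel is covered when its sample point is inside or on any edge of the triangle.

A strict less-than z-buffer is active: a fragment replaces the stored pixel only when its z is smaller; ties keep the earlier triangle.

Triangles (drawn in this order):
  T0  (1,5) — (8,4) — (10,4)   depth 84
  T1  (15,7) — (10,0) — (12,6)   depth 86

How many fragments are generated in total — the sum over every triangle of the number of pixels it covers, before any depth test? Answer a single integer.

T0:
  2·area = 2
  edge (1, 5)→(8, 4): d=(7,-1) inclusive
  edge (8, 4)→(10, 4): d=(2,0) inclusive
  edge (10, 4)→(1, 5): d=(-9,1) inclusive
    (7,1)@(15, 3): e=[0,-2,4] → ·  [on edge]
    (0,2)@(1, 5): e=[0,2,0] → █  [on edge]
    (1,2)@(3, 5): e=[2,2,-2] → ·
    (0,3)@(1, 7): e=[14,6,-18] → ·
  covered (1 px):
    · · · · · · · ·
    · · · · · · · ·
    █ · · · · · · ·
    · · · · · · · ·
T1:
  2·area = 16  (B↔C swapped to make it positive)
  edge (15, 7)→(12, 6): d=(-3,-1) inclusive
  edge (12, 6)→(10, 0): d=(-2,-6) inclusive
  edge (10, 0)→(15, 7): d=(5,7) inclusive
    (1,1)@(3, 3): e=[0,-48,64] → ·  [on edge]
    (5,1)@(11, 3): e=[8,0,8] → █  [on edge]
    (6,1)@(13, 3): e=[10,12,-6] → ·
    (4,2)@(9, 5): e=[0,-16,32] → ·  [on edge]
    (5,2)@(11, 5): e=[2,-4,18] → ·
    (6,2)@(13, 5): e=[4,8,4] → █
    (7,2)@(15, 5): e=[6,20,-10] → ·
    (6,3)@(13, 7): e=[-2,4,14] → ·
    (7,3)@(15, 7): e=[0,16,0] → █  [on edge]
  covered (3 px):
    · · · · · · · ·
    · · · · · █ · ·
    · · · · · · █ ·
    · · · · · · · █

Answer: 4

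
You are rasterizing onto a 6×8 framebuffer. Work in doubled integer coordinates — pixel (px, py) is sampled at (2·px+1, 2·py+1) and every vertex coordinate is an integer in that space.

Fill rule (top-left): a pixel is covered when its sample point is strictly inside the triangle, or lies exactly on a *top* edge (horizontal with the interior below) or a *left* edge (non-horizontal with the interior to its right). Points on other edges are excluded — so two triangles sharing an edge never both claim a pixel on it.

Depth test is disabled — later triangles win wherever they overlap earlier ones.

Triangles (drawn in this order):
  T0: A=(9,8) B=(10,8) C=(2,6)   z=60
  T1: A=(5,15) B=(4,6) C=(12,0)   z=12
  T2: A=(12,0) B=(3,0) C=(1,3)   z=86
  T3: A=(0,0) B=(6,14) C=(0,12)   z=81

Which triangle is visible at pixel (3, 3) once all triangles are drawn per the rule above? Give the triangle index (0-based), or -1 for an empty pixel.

T0:
  2·area = 2  (B↔C swapped to make it positive)
  edge (9, 8)→(2, 6): d=(-7,-2) top-left  bias=+0
  edge (2, 6)→(10, 8): d=(8,2) right/bottom  bias=-1
  edge (10, 8)→(9, 8): d=(-1,0) right/bottom  bias=-1
  covered (0 px):
    · · · · · ·
    · · · · · ·
    · · · · · ·
    · · · · · ·
    · · · · · ·
    · · · · · ·
    · · · · · ·
    · · · · · ·
T1:
  2·area = 78
  edge (5, 15)→(4, 6): d=(-1,-9) top-left  bias=+0
  edge (4, 6)→(12, 0): d=(8,-6) top-left  bias=+0
  edge (12, 0)→(5, 15): d=(-7,15) right/bottom  bias=-1
    (5,0)@(11, 1): e=[68,2,8] → █
    (4,1)@(9, 3): e=[48,6,24] → █
    (5,1)@(11, 3): e=[66,18,-6] → ·
    (3,2)@(7, 5): e=[28,10,40] → █
    (5,2)@(11, 5): e=[64,34,-20] → ·
    (2,3)@(5, 7): e=[8,14,56] → █
    (4,3)@(9, 7): e=[44,38,-4] → ·
    (2,4)@(5, 9): e=[6,30,42] → █
    (4,4)@(9, 9): e=[42,54,-18] → ·
    (2,5)@(5, 11): e=[4,46,28] → █
    (3,5)@(7, 11): e=[22,58,-2] → ·
    (2,6)@(5, 13): e=[2,62,14] → █
    (2,7)@(5, 15): e=[0,78,0] → ·  [on edge]
  covered (10 px):
    · · · · · █
    · · · · █ ·
    · · · █ █ ·
    · · █ █ · ·
    · · █ █ · ·
    · · █ · · ·
    · · █ · · ·
    · · · · · ·
T2:
  2·area = 27  (B↔C swapped to make it positive)
  edge (12, 0)→(1, 3): d=(-11,3) right/bottom  bias=-1
  edge (1, 3)→(3, 0): d=(2,-3) top-left  bias=+0
  edge (3, 0)→(12, 0): d=(9,0) top-left  bias=+0
    (1,0)@(3, 1): e=[16,2,9] → █
    (2,0)@(5, 1): e=[10,8,9] → █
    (3,0)@(7, 1): e=[4,14,9] → █
    (4,0)@(9, 1): e=[-2,20,9] → ·
    (0,1)@(1, 3): e=[0,0,27] → ·  [on edge]
    (1,1)@(3, 3): e=[-6,6,27] → ·
    (2,1)@(5, 3): e=[-12,12,27] → ·
    (3,1)@(7, 3): e=[-18,18,27] → ·
  covered (3 px):
    · █ █ █ · ·
    · · · · · ·
    · · · · · ·
    · · · · · ·
    · · · · · ·
    · · · · · ·
    · · · · · ·
    · · · · · ·
T3:
  2·area = 72
  edge (0, 0)→(6, 14): d=(6,14) right/bottom  bias=-1
  edge (6, 14)→(0, 12): d=(-6,-2) top-left  bias=+0
  edge (0, 12)→(0, 0): d=(0,-12) top-left  bias=+0
    (0,1)@(1, 3): e=[4,56,12] → █
    (1,1)@(3, 3): e=[-24,60,36] → ·
    (0,2)@(1, 5): e=[16,44,12] → █
    (1,2)@(3, 5): e=[-12,48,36] → ·
    (0,3)@(1, 7): e=[28,32,12] → █
    (1,3)@(3, 7): e=[0,36,36] → ·  [on edge]
    (0,4)@(1, 9): e=[40,20,12] → █
    (1,4)@(3, 9): e=[12,24,36] → █
    (2,4)@(5, 9): e=[-16,28,60] → ·
    (0,5)@(1, 11): e=[52,8,12] → █
    (2,5)@(5, 11): e=[-4,16,60] → ·
    (0,6)@(1, 13): e=[64,-4,12] → ·
    (1,6)@(3, 13): e=[36,0,36] → █  [on edge]
    (4,7)@(9, 15): e=[-36,0,108] → ·  [on edge]
  covered (9 px):
    · · · · · ·
    █ · · · · ·
    █ · · · · ·
    █ · · · · ·
    █ █ · · · ·
    █ █ · · · ·
    · █ █ · · ·
    · · · · · ·

Z-buffer (winner per pixel, '.' = empty):
  . 2 2 2 . 1
  3 . . . 1 .
  3 . . 1 1 .
  3 . 1 1 . .
  3 3 1 1 . .
  3 3 1 . . .
  . 3 3 . . .
  . . . . . .

Result: 1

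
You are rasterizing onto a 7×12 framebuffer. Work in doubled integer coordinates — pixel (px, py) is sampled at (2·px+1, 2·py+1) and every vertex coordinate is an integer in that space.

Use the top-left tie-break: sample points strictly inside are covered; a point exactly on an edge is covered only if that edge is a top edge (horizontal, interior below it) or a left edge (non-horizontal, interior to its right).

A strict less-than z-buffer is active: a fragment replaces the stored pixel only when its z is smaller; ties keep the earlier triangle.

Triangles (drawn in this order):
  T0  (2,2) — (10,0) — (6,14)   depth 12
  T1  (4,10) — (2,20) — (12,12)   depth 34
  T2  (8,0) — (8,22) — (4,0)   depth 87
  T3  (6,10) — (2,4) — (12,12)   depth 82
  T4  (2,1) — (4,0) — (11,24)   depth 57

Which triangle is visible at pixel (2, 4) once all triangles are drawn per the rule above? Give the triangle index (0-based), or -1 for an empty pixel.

T0:
  2·area = 104
  edge (2, 2)→(10, 0): d=(8,-2) top-left  bias=+0
  edge (10, 0)→(6, 14): d=(-4,14) right/bottom  bias=-1
  edge (6, 14)→(2, 2): d=(-4,-12) top-left  bias=+0
    (3,0)@(7, 1): e=[2,38,64] → X
    (4,0)@(9, 1): e=[6,10,88] → X
    (5,0)@(11, 1): e=[10,-18,112] → .
    (1,1)@(3, 3): e=[10,86,8] → X
    (2,1)@(5, 3): e=[14,58,32] → X
    (5,1)@(11, 3): e=[26,-26,104] → .
    (1,2)@(3, 5): e=[26,78,0] → X  [on edge]
    (4,2)@(9, 5): e=[38,-6,72] → .
    (1,3)@(3, 7): e=[42,70,-8] → .
    (2,3)@(5, 7): e=[46,42,16] → X
    (4,3)@(9, 7): e=[54,-14,64] → .
    (2,4)@(5, 9): e=[62,34,8] → X
    (2,5)@(5, 11): e=[78,26,0] → X  [on edge]
    (3,8)@(7, 17): e=[130,-26,0] → .  [on edge]
    (4,11)@(9, 23): e=[182,-78,0] → .  [on edge]
  covered (14 px):
    . . . X X . .
    . X X X X . .
    . X X X . . .
    . . X X . . .
    . . X X . . .
    . . X . . . .
    . . . . . . .
    . . . . . . .
    . . . . . . .
    . . . . . . .
    . . . . . . .
    . . . . . . .
T1:
  2·area = 84  (B↔C swapped to make it positive)
  edge (4, 10)→(12, 12): d=(8,2) right/bottom  bias=-1
  edge (12, 12)→(2, 20): d=(-10,8) right/bottom  bias=-1
  edge (2, 20)→(4, 10): d=(2,-10) top-left  bias=+0
    (2,2)@(5, 5): e=[-42,126,0] → .  [on edge]
    (2,5)@(5, 11): e=[6,66,12] → X
    (3,5)@(7, 11): e=[2,50,32] → X
    (4,5)@(9, 11): e=[-2,34,52] → .
    (2,6)@(5, 13): e=[22,46,16] → X
    (4,6)@(9, 13): e=[14,14,56] → X
    (5,6)@(11, 13): e=[10,-2,76] → .
    (1,7)@(3, 15): e=[42,42,0] → X  [on edge]
    (4,7)@(9, 15): e=[30,-6,60] → .
    (1,8)@(3, 17): e=[58,22,4] → X
    (3,8)@(7, 17): e=[50,-10,44] → .
    (1,9)@(3, 19): e=[74,2,8] → X
  covered (11 px):
    . . . . . . .
    . . . . . . .
    . . . . . . .
    . . . . . . .
    . . . . . . .
    . . X X . . .
    . . X X X . .
    . X X X . . .
    . X X . . . .
    . X . . . . .
    . . . . . . .
    . . . . . . .
T2:
  2·area = 88
  edge (8, 0)→(8, 22): d=(0,22) right/bottom  bias=-1
  edge (8, 22)→(4, 0): d=(-4,-22) top-left  bias=+0
  edge (4, 0)→(8, 0): d=(4,0) top-left  bias=+0
    (2,0)@(5, 1): e=[66,18,4] → X
    (3,0)@(7, 1): e=[22,62,4] → X
    (4,0)@(9, 1): e=[-22,106,4] → .
    (2,1)@(5, 3): e=[66,10,12] → X
    (4,1)@(9, 3): e=[-22,98,12] → .
    (2,2)@(5, 5): e=[66,2,20] → X
    (4,2)@(9, 5): e=[-22,90,20] → .
    (2,3)@(5, 7): e=[66,-6,28] → .
    (3,3)@(7, 7): e=[22,38,28] → X
    (4,3)@(9, 7): e=[-22,82,28] → .
    (3,4)@(7, 9): e=[22,30,36] → X
    (4,4)@(9, 9): e=[-22,74,36] → .
  covered (11 px):
    . . X X . . .
    . . X X . . .
    . . X X . . .
    . . . X . . .
    . . . X . . .
    . . . X . . .
    . . . X . . .
    . . . X . . .
    . . . . . . .
    . . . . . . .
    . . . . . . .
    . . . . . . .
T3:
  2·area = 28
  edge (6, 10)→(2, 4): d=(-4,-6) top-left  bias=+0
  edge (2, 4)→(12, 12): d=(10,8) right/bottom  bias=-1
  edge (12, 12)→(6, 10): d=(-6,-2) top-left  bias=+0
    (1,2)@(3, 5): e=[2,2,24] → X
    (2,2)@(5, 5): e=[14,-14,28] → .
    (1,3)@(3, 7): e=[-6,22,12] → .
    (2,3)@(5, 7): e=[6,6,16] → X
    (3,3)@(7, 7): e=[18,-10,20] → .
    (1,4)@(3, 9): e=[-14,42,0] → .  [on edge]
    (2,4)@(5, 9): e=[-2,26,4] → .
    (3,4)@(7, 9): e=[10,10,8] → X
    (4,4)@(9, 9): e=[22,-6,12] → .
    (3,5)@(7, 11): e=[2,30,-4] → .
    (4,5)@(9, 11): e=[14,14,0] → X  [on edge]
    (5,5)@(11, 11): e=[26,-2,4] → .
  covered (4 px):
    . . . . . . .
    . . . . . . .
    . X . . . . .
    . . X . . . .
    . . . X . . .
    . . . . X . .
    . . . . . . .
    . . . . . . .
    . . . . . . .
    . . . . . . .
    . . . . . . .
    . . . . . . .
T4:
  2·area = 55
  edge (2, 1)→(4, 0): d=(2,-1) top-left  bias=+0
  edge (4, 0)→(11, 24): d=(7,24) right/bottom  bias=-1
  edge (11, 24)→(2, 1): d=(-9,-23) top-left  bias=+0
    (1,0)@(3, 1): e=[1,31,23] → X
    (2,0)@(5, 1): e=[3,-17,69] → .
    (1,1)@(3, 3): e=[5,45,5] → X
    (2,1)@(5, 3): e=[7,-3,51] → .
    (1,2)@(3, 5): e=[9,59,-13] → .
    (2,2)@(5, 5): e=[11,11,33] → X
    (3,2)@(7, 5): e=[13,-37,79] → .
    (2,3)@(5, 7): e=[15,25,15] → X
    (3,3)@(7, 7): e=[17,-23,61] → .
    (2,4)@(5, 9): e=[19,39,-3] → .
    (3,5)@(7, 11): e=[25,5,25] → X
    (4,5)@(9, 11): e=[27,-43,71] → .
  covered (6 px):
    . X . . . . .
    . X . . . . .
    . . X . . . .
    . . X . . . .
    . . . . . . .
    . . . X . . .
    . . . X . . .
    . . . . . . .
    . . . . . . .
    . . . . . . .
    . . . . . . .
    . . . . . . .

Z-buffer (winner per pixel, '.' = empty):
  . 4 2 0 0 . .
  . 0 0 0 0 . .
  . 0 0 0 . . .
  . . 0 0 . . .
  . . 0 0 . . .
  . . 0 1 3 . .
  . . 1 1 1 . .
  . 1 1 1 . . .
  . 1 1 . . . .
  . 1 . . . . .
  . . . . . . .
  . . . . . . .

Answer: 0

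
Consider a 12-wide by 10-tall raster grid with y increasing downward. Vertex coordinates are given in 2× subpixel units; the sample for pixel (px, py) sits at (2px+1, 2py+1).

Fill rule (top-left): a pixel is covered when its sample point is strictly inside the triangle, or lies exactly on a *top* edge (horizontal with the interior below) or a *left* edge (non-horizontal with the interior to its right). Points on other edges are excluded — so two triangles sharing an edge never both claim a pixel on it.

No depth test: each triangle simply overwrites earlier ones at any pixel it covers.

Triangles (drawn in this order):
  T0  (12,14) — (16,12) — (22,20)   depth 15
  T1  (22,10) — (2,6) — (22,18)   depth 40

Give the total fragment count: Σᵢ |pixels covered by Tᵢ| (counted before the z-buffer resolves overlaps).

T0:
  2·area = 44
  edge (12, 14)→(16, 12): d=(4,-2) top-left  bias=+0
  edge (16, 12)→(22, 20): d=(6,8) right/bottom  bias=-1
  edge (22, 20)→(12, 14): d=(-10,-6) top-left  bias=+0
    (3,5)@(7, 11): e=[-22,66,0] → ·  [on edge]
    (7,6)@(15, 13): e=[2,14,28] → █
    (8,6)@(17, 13): e=[6,-2,40] → ·
    (7,7)@(15, 15): e=[10,26,8] → █
    (8,7)@(17, 15): e=[14,10,20] → █
    (9,7)@(19, 15): e=[18,-6,32] → ·
    (7,8)@(15, 17): e=[18,38,-12] → ·
    (8,8)@(17, 17): e=[22,22,0] → █  [on edge]
    (9,8)@(19, 17): e=[26,6,12] → █
    (10,8)@(21, 17): e=[30,-10,24] → ·
    (8,9)@(17, 19): e=[30,34,-20] → ·
    (9,9)@(19, 19): e=[34,18,-8] → ·
  covered (6 px):
    · · · · · · · · · · · ·
    · · · · · · · · · · · ·
    · · · · · · · · · · · ·
    · · · · · · · · · · · ·
    · · · · · · · · · · · ·
    · · · · · · · · · · · ·
    · · · · · · · █ · · · ·
    · · · · · · · █ █ · · ·
    · · · · · · · · █ █ · ·
    · · · · · · · · · · █ ·
T1:
  2·area = 160  (B↔C swapped to make it positive)
  edge (22, 10)→(22, 18): d=(0,8) right/bottom  bias=-1
  edge (22, 18)→(2, 6): d=(-20,-12) top-left  bias=+0
  edge (2, 6)→(22, 10): d=(20,4) right/bottom  bias=-1
    (2,3)@(5, 7): e=[136,16,8] → █
    (3,3)@(7, 7): e=[120,40,0] → ·  [on edge]
    (2,4)@(5, 9): e=[136,-24,48] → ·
    (3,4)@(7, 9): e=[120,0,40] → █  [on edge]
    (4,4)@(9, 9): e=[104,24,32] → █
    (5,4)@(11, 9): e=[88,48,24] → █
    (6,4)@(13, 9): e=[72,72,16] → █
    (7,4)@(15, 9): e=[56,96,8] → █
    (8,4)@(17, 9): e=[40,120,0] → ·  [on edge]
    (3,5)@(7, 11): e=[120,-40,80] → ·
    (4,5)@(9, 11): e=[104,-16,72] → ·
    (5,5)@(11, 11): e=[88,8,64] → █
    (8,7)@(17, 15): e=[40,0,120] → █  [on edge]
  covered (20 px):
    · · · · · · · · · · · ·
    · · · · · · · · · · · ·
    · · · · · · · · · · · ·
    · · █ · · · · · · · · ·
    · · · █ █ █ █ █ · · · ·
    · · · · · █ █ █ █ █ █ ·
    · · · · · · · █ █ █ █ ·
    · · · · · · · · █ █ █ ·
    · · · · · · · · · · █ ·
    · · · · · · · · · · · ·

Result: 26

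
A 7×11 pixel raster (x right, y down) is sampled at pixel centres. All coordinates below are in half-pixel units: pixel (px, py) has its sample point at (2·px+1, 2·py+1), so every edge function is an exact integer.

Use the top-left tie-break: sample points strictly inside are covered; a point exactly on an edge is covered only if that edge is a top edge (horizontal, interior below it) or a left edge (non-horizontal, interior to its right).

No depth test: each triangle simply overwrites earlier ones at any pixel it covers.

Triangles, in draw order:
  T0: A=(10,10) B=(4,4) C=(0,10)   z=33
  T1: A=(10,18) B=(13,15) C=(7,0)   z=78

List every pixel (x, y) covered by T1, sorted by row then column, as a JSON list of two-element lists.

T0:
  2·area = 60  (B↔C swapped to make it positive)
  edge (10, 10)→(0, 10): d=(-10,0) right/bottom  bias=-1
  edge (0, 10)→(4, 4): d=(4,-6) top-left  bias=+0
  edge (4, 4)→(10, 10): d=(6,6) right/bottom  bias=-1
    (0,0)@(1, 1): e=[90,-30,0] → .  [on edge]
    (1,1)@(3, 3): e=[70,-10,0] → .  [on edge]
    (2,2)@(5, 5): e=[50,10,0] → .  [on edge]
    (1,3)@(3, 7): e=[30,6,24] → X
    (2,3)@(5, 7): e=[30,18,12] → X
    (3,3)@(7, 7): e=[30,30,0] → .  [on edge]
    (0,4)@(1, 9): e=[10,2,48] → X
    (3,4)@(7, 9): e=[10,38,12] → X
    (4,4)@(9, 9): e=[10,50,0] → .  [on edge]
    (0,5)@(1, 11): e=[-10,10,60] → .
    (1,5)@(3, 11): e=[-10,22,48] → .
    (2,5)@(5, 11): e=[-10,34,36] → .
    (5,5)@(11, 11): e=[-10,70,0] → .  [on edge]
    (6,6)@(13, 13): e=[-30,90,0] → .  [on edge]
  covered (6 px):
    . . . . . . .
    . . . . . . .
    . . . . . . .
    . X X . . . .
    X X X X . . .
    . . . . . . .
    . . . . . . .
    . . . . . . .
    . . . . . . .
    . . . . . . .
    . . . . . . .
T1:
  2·area = 63  (B↔C swapped to make it positive)
  edge (10, 18)→(7, 0): d=(-3,-18) top-left  bias=+0
  edge (7, 0)→(13, 15): d=(6,15) right/bottom  bias=-1
  edge (13, 15)→(10, 18): d=(-3,3) right/bottom  bias=-1
    (4,2)@(9, 5): e=[21,0,42] → .  [on edge]
    (4,3)@(9, 7): e=[15,12,36] → X
    (5,3)@(11, 7): e=[51,-18,30] → .
    (4,4)@(9, 9): e=[9,24,30] → X
    (5,4)@(11, 9): e=[45,-6,24] → .
    (4,5)@(9, 11): e=[3,36,24] → X
    (5,5)@(11, 11): e=[39,6,18] → X
    (6,5)@(13, 11): e=[75,-24,12] → .
    (4,6)@(9, 13): e=[-3,48,18] → .
    (5,6)@(11, 13): e=[33,18,12] → X
    (6,6)@(13, 13): e=[69,-12,6] → .
    (5,7)@(11, 15): e=[27,30,6] → X
    (6,7)@(13, 15): e=[63,0,0] → .  [on edge]
    (5,8)@(11, 17): e=[21,42,0] → .  [on edge]
    (4,9)@(9, 19): e=[-21,84,0] → .  [on edge]
    (3,10)@(7, 21): e=[-63,126,0] → .  [on edge]
  covered (6 px):
    . . . . . . .
    . . . . . . .
    . . . . . . .
    . . . . X . .
    . . . . X . .
    . . . . X X .
    . . . . . X .
    . . . . . X .
    . . . . . . .
    . . . . . . .
    . . . . . . .

Result: [[4,3],[4,4],[4,5],[5,5],[5,6],[5,7]]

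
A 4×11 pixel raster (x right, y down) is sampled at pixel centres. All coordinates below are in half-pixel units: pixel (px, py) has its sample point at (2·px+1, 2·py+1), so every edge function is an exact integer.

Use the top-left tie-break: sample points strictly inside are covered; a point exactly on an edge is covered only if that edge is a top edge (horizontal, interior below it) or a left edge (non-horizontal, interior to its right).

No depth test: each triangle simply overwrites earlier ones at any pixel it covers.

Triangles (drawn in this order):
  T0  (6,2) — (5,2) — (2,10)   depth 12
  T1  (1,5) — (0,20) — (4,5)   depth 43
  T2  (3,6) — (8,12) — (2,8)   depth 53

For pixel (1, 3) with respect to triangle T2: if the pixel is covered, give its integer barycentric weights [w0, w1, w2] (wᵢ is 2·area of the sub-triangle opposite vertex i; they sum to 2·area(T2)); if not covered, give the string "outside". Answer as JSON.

T0:
  2·area = 8  (B↔C swapped to make it positive)
  edge (6, 2)→(2, 10): d=(-4,8) right/bottom  bias=-1
  edge (2, 10)→(5, 2): d=(3,-8) top-left  bias=+0
  edge (5, 2)→(6, 2): d=(1,0) top-left  bias=+0
    (2,1)@(5, 3): e=[4,3,1] → X
    (3,1)@(7, 3): e=[-12,19,1] → .
    (2,2)@(5, 5): e=[-4,9,3] → .
  covered (1 px):
    . . . .
    . . X .
    . . . .
    . . . .
    . . . .
    . . . .
    . . . .
    . . . .
    . . . .
    . . . .
    . . . .
T1:
  2·area = 45  (B↔C swapped to make it positive)
  edge (1, 5)→(4, 5): d=(3,0) top-left  bias=+0
  edge (4, 5)→(0, 20): d=(-4,15) right/bottom  bias=-1
  edge (0, 20)→(1, 5): d=(1,-15) top-left  bias=+0
    (0,2)@(1, 5): e=[0,45,0] → X  [on edge]
    (1,2)@(3, 5): e=[0,15,30] → X  [on edge]
    (2,2)@(5, 5): e=[0,-15,60] → .  [on edge]
    (3,2)@(7, 5): e=[0,-45,90] → .  [on edge]
    (0,3)@(1, 7): e=[6,37,2] → X
    (2,3)@(5, 7): e=[6,-23,62] → .
    (0,4)@(1, 9): e=[12,29,4] → X
    (1,4)@(3, 9): e=[12,-1,34] → .
    (0,5)@(1, 11): e=[18,21,6] → X
    (1,5)@(3, 11): e=[18,-9,36] → .
    (0,6)@(1, 13): e=[24,13,8] → X
    (1,6)@(3, 13): e=[24,-17,38] → .
  covered (8 px):
    . . . .
    . . . .
    X X . .
    X X . .
    X . . .
    X . . .
    X . . .
    X . . .
    . . . .
    . . . .
    . . . .
T2:
  2·area = 16
  edge (3, 6)→(8, 12): d=(5,6) right/bottom  bias=-1
  edge (8, 12)→(2, 8): d=(-6,-4) top-left  bias=+0
  edge (2, 8)→(3, 6): d=(1,-2) top-left  bias=+0
    (1,3)@(3, 7): e=[5,10,1] → X
    (2,3)@(5, 7): e=[-7,18,5] → .
    (1,4)@(3, 9): e=[15,-2,3] → .
    (2,4)@(5, 9): e=[3,6,7] → X
    (3,4)@(7, 9): e=[-9,14,11] → .
    (2,5)@(5, 11): e=[13,-6,9] → .
    (3,5)@(7, 11): e=[1,2,13] → X
    (3,6)@(7, 13): e=[11,-10,15] → .
  covered (3 px):
    . . . .
    . . . .
    . . . .
    . X . .
    . . X .
    . . . X
    . . . .
    . . . .
    . . . .
    . . . .
    . . . .

Final: [10,1,5]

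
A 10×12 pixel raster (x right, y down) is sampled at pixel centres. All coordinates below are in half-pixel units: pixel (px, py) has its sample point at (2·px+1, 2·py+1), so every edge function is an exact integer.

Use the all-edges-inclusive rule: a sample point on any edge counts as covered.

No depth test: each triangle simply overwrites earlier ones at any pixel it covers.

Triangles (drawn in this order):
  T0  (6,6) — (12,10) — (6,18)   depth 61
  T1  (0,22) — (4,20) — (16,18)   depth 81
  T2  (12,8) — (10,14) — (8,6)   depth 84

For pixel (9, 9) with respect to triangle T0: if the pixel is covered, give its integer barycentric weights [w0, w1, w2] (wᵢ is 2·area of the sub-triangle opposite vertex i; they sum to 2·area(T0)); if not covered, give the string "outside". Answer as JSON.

T0:
  2·area = 72
  edge (6, 6)→(12, 10): d=(6,4) inclusive
  edge (12, 10)→(6, 18): d=(-6,8) inclusive
  edge (6, 18)→(6, 6): d=(0,-12) inclusive
    (3,3)@(7, 7): e=[2,58,12] → █
    (4,3)@(9, 7): e=[-6,42,36] → ·
    (3,4)@(7, 9): e=[14,46,12] → █
    (4,4)@(9, 9): e=[6,30,36] → █
    (5,4)@(11, 9): e=[-2,14,60] → ·
    (3,5)@(7, 11): e=[26,34,12] → █
    (5,5)@(11, 11): e=[10,2,60] → █
    (6,5)@(13, 11): e=[2,-14,84] → ·
    (3,6)@(7, 13): e=[38,22,12] → █
    (5,6)@(11, 13): e=[22,-10,60] → ·
    (3,7)@(7, 15): e=[50,10,12] → █
    (4,7)@(9, 15): e=[42,-6,36] → ·
  covered (9 px):
    · · · · · · · · · ·
    · · · · · · · · · ·
    · · · · · · · · · ·
    · · · █ · · · · · ·
    · · · █ █ · · · · ·
    · · · █ █ █ · · · ·
    · · · █ █ · · · · ·
    · · · █ · · · · · ·
    · · · · · · · · · ·
    · · · · · · · · · ·
    · · · · · · · · · ·
    · · · · · · · · · ·
T1:
  2·area = 16
  edge (0, 22)→(4, 20): d=(4,-2) inclusive
  edge (4, 20)→(16, 18): d=(12,-2) inclusive
  edge (16, 18)→(0, 22): d=(-16,4) inclusive
    (5,9)@(11, 19): e=[10,2,4] → █
    (6,9)@(13, 19): e=[14,6,-4] → ·
    (1,10)@(3, 21): e=[2,10,4] → █
    (2,10)@(5, 21): e=[6,14,-4] → ·
    (5,10)@(11, 21): e=[18,26,-28] → ·
    (1,11)@(3, 23): e=[10,34,-28] → ·
  covered (2 px):
    · · · · · · · · · ·
    · · · · · · · · · ·
    · · · · · · · · · ·
    · · · · · · · · · ·
    · · · · · · · · · ·
    · · · · · · · · · ·
    · · · · · · · · · ·
    · · · · · · · · · ·
    · · · · · · · · · ·
    · · · · · █ · · · ·
    · █ · · · · · · · ·
    · · · · · · · · · ·
T2:
  2·area = 28
  edge (12, 8)→(10, 14): d=(-2,6) inclusive
  edge (10, 14)→(8, 6): d=(-2,-8) inclusive
  edge (8, 6)→(12, 8): d=(4,2) inclusive
    (6,2)@(13, 5): e=[0,42,-14] → ·  [on edge]
    (4,3)@(9, 7): e=[20,6,2] → █
    (5,3)@(11, 7): e=[8,22,-2] → ·
    (4,4)@(9, 9): e=[16,2,10] → █
    (5,4)@(11, 9): e=[4,18,6] → █
    (6,4)@(13, 9): e=[-8,34,2] → ·
    (4,5)@(9, 11): e=[12,-2,18] → ·
    (5,5)@(11, 11): e=[0,14,14] → █  [on edge]
    (6,5)@(13, 11): e=[-12,30,10] → ·
    (5,6)@(11, 13): e=[-4,10,22] → ·
    (4,8)@(9, 17): e=[0,-14,42] → ·  [on edge]
    (3,11)@(7, 23): e=[0,-42,70] → ·  [on edge]
  covered (4 px):
    · · · · · · · · · ·
    · · · · · · · · · ·
    · · · · · · · · · ·
    · · · · █ · · · · ·
    · · · · █ █ · · · ·
    · · · · · █ · · · ·
    · · · · · · · · · ·
    · · · · · · · · · ·
    · · · · · · · · · ·
    · · · · · · · · · ·
    · · · · · · · · · ·
    · · · · · · · · · ·

Result: "outside"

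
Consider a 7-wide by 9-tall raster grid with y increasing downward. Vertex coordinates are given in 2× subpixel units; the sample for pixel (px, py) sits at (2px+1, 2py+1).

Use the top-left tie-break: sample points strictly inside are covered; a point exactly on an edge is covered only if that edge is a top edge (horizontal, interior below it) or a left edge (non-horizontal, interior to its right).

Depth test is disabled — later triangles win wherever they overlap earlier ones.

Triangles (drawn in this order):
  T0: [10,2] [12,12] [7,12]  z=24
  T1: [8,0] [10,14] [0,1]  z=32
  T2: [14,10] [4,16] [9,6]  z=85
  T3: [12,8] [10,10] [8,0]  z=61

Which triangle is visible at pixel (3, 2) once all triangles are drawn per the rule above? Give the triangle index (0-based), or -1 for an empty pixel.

T0:
  2·area = 50
  edge (10, 2)→(12, 12): d=(2,10) right/bottom  bias=-1
  edge (12, 12)→(7, 12): d=(-5,0) right/bottom  bias=-1
  edge (7, 12)→(10, 2): d=(3,-10) top-left  bias=+0
    (4,3)@(9, 7): e=[20,25,5] → █
    (5,3)@(11, 7): e=[0,25,25] → ·  [on edge]
    (4,4)@(9, 9): e=[24,15,11] → █
    (5,4)@(11, 9): e=[4,15,31] → █
    (6,4)@(13, 9): e=[-16,15,51] → ·
    (4,5)@(9, 11): e=[28,5,17] → █
    (6,5)@(13, 11): e=[-12,5,57] → ·
    (4,6)@(9, 13): e=[32,-5,23] → ·
    (5,6)@(11, 13): e=[12,-5,43] → ·
    (6,8)@(13, 17): e=[0,-25,75] → ·  [on edge]
  covered (5 px):
    · · · · · · ·
    · · · · · · ·
    · · · · · · ·
    · · · · █ · ·
    · · · · █ █ ·
    · · · · █ █ ·
    · · · · · · ·
    · · · · · · ·
    · · · · · · ·
T1:
  2·area = 114
  edge (8, 0)→(10, 14): d=(2,14) right/bottom  bias=-1
  edge (10, 14)→(0, 1): d=(-10,-13) top-left  bias=+0
  edge (0, 1)→(8, 0): d=(8,-1) top-left  bias=+0
    (0,0)@(1, 1): e=[100,13,1] → █
    (1,0)@(3, 1): e=[72,39,3] → █
    (2,0)@(5, 1): e=[44,65,5] → █
    (3,0)@(7, 1): e=[16,91,7] → █
    (4,0)@(9, 1): e=[-12,117,9] → ·
    (0,1)@(1, 3): e=[104,-7,17] → ·
    (1,1)@(3, 3): e=[76,19,19] → █
    (4,1)@(9, 3): e=[-8,97,25] → ·
    (1,2)@(3, 5): e=[80,-1,35] → ·
    (2,2)@(5, 5): e=[52,25,37] → █
    (4,2)@(9, 5): e=[-4,77,41] → ·
    (2,3)@(5, 7): e=[56,5,53] → █
    (4,3)@(9, 7): e=[0,57,57] → ·  [on edge]
  covered (14 px):
    █ █ █ █ · · ·
    · █ █ █ · · ·
    · · █ █ · · ·
    · · █ █ · · ·
    · · · █ █ · ·
    · · · · █ · ·
    · · · · · · ·
    · · · · · · ·
    · · · · · · ·
T2:
  2·area = 70
  edge (14, 10)→(4, 16): d=(-10,6) right/bottom  bias=-1
  edge (4, 16)→(9, 6): d=(5,-10) top-left  bias=+0
  edge (9, 6)→(14, 10): d=(5,4) right/bottom  bias=-1
    (4,3)@(9, 7): e=[60,5,5] → █
    (5,3)@(11, 7): e=[48,25,-3] → ·
    (4,4)@(9, 9): e=[40,15,15] → █
    (5,4)@(11, 9): e=[28,35,7] → █
    (6,4)@(13, 9): e=[16,55,-1] → ·
    (3,5)@(7, 11): e=[32,5,33] → █
    (6,5)@(13, 11): e=[-4,65,9] → ·
    (3,6)@(7, 13): e=[12,15,43] → █
    (4,6)@(9, 13): e=[0,35,35] → ·  [on edge]
    (5,6)@(11, 13): e=[-12,55,27] → ·
    (2,7)@(5, 15): e=[4,5,61] → █
    (3,7)@(7, 15): e=[-8,25,53] → ·
  covered (8 px):
    · · · · · · ·
    · · · · · · ·
    · · · · · · ·
    · · · · █ · ·
    · · · · █ █ ·
    · · · █ █ █ ·
    · · · █ · · ·
    · · █ · · · ·
    · · · · · · ·
T3:
  2·area = 24
  edge (12, 8)→(10, 10): d=(-2,2) right/bottom  bias=-1
  edge (10, 10)→(8, 0): d=(-2,-10) top-left  bias=+0
  edge (8, 0)→(12, 8): d=(4,8) right/bottom  bias=-1
    (4,1)@(9, 3): e=[16,4,4] → █
    (5,1)@(11, 3): e=[12,24,-12] → ·
    (4,2)@(9, 5): e=[12,0,12] → █  [on edge]
    (5,2)@(11, 5): e=[8,20,-4] → ·
    (4,3)@(9, 7): e=[8,-4,20] → ·
    (5,3)@(11, 7): e=[4,16,4] → █
    (6,3)@(13, 7): e=[0,36,-12] → ·  [on edge]
    (5,4)@(11, 9): e=[0,12,12] → ·  [on edge]
    (4,5)@(9, 11): e=[0,-12,36] → ·  [on edge]
    (3,6)@(7, 13): e=[0,-36,60] → ·  [on edge]
    (2,7)@(5, 15): e=[0,-60,84] → ·  [on edge]
    (5,7)@(11, 15): e=[-12,0,36] → ·  [on edge]
    (1,8)@(3, 17): e=[0,-84,108] → ·  [on edge]
  covered (3 px):
    · · · · · · ·
    · · · · █ · ·
    · · · · █ · ·
    · · · · · █ ·
    · · · · · · ·
    · · · · · · ·
    · · · · · · ·
    · · · · · · ·
    · · · · · · ·

Z-buffer (winner per pixel, '.' = empty):
  1 1 1 1 . . .
  . 1 1 1 3 . .
  . . 1 1 3 . .
  . . 1 1 2 3 .
  . . . 1 2 2 .
  . . . 2 2 2 .
  . . . 2 . . .
  . . 2 . . . .
  . . . . . . .

Final: 1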